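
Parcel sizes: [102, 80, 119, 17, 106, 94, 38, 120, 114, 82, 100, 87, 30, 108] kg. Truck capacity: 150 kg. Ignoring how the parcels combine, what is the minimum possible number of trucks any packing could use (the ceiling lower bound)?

8

Total size = 102 + 80 + 119 + 17 + 106 + 94 + 38 + 120 + 114 + 82 + 100 + 87 + 30 + 108 = 1197 kg.
⌈1197 / 150⌉ = 8.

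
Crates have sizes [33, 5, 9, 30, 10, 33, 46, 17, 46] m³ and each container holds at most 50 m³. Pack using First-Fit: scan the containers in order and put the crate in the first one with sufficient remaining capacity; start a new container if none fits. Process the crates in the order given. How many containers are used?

Put 33 m³ in container 1; 17 m³ remain.
Put 5 m³ in container 1; 12 m³ remain.
Put 9 m³ in container 1; 3 m³ remain.
Put 30 m³ in container 2; 20 m³ remain.
Put 10 m³ in container 2; 10 m³ remain.
Put 33 m³ in container 3; 17 m³ remain.
Put 46 m³ in container 4; 4 m³ remain.
Put 17 m³ in container 3; 0 m³ remain.
Put 46 m³ in container 5; 4 m³ remain.

5 containers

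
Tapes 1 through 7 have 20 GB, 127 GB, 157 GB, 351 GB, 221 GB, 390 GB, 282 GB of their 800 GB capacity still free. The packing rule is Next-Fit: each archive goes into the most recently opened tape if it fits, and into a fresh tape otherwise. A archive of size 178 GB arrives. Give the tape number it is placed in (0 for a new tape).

Next-Fit only looks at tape 7, which has 282 GB free.
178 GB fits there.

7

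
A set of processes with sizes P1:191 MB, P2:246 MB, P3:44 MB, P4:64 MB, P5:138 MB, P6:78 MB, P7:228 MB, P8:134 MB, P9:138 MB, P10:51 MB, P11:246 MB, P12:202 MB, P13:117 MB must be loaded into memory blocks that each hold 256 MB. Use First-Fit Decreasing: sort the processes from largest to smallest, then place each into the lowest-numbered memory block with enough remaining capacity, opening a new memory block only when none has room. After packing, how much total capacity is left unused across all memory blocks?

Sorted descending: 246, 246, 228, 202, 191, 138, 138, 134, 117, 78, 64, 51, 44.
Put 246 MB in memory block 1; 10 MB remain.
Put 246 MB in memory block 2; 10 MB remain.
Put 228 MB in memory block 3; 28 MB remain.
Put 202 MB in memory block 4; 54 MB remain.
Put 191 MB in memory block 5; 65 MB remain.
Put 138 MB in memory block 6; 118 MB remain.
Put 138 MB in memory block 7; 118 MB remain.
Put 134 MB in memory block 8; 122 MB remain.
Put 117 MB in memory block 6; 1 MB remain.
Put 78 MB in memory block 7; 40 MB remain.
Put 64 MB in memory block 5; 1 MB remain.
Put 51 MB in memory block 4; 3 MB remain.
Put 44 MB in memory block 8; 78 MB remain.
8 memory blocks × 256 MB = 2048 MB; used 1877 MB; unused 171 MB.

171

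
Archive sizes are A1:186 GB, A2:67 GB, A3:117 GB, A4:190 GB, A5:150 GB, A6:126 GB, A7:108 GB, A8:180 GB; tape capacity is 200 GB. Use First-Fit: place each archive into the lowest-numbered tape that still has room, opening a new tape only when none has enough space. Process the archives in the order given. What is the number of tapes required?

Put A1 (186 GB) in tape 1; 14 GB remain.
Put A2 (67 GB) in tape 2; 133 GB remain.
Put A3 (117 GB) in tape 2; 16 GB remain.
Put A4 (190 GB) in tape 3; 10 GB remain.
Put A5 (150 GB) in tape 4; 50 GB remain.
Put A6 (126 GB) in tape 5; 74 GB remain.
Put A7 (108 GB) in tape 6; 92 GB remain.
Put A8 (180 GB) in tape 7; 20 GB remain.
Final tapes: [186] [67,117] [190] [150] [126] [108] [180].

7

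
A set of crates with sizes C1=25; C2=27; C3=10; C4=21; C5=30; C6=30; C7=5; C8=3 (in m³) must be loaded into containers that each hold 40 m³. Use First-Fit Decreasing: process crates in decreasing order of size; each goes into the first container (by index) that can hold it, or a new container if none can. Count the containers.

Sorted descending: 30, 30, 27, 25, 21, 10, 5, 3.
container 1: place 30 m³, 10 m³ left
container 2: place 30 m³, 10 m³ left
container 3: place 27 m³, 13 m³ left
container 4: place 25 m³, 15 m³ left
container 5: place 21 m³, 19 m³ left
container 1: place 10 m³, 0 m³ left
container 2: place 5 m³, 5 m³ left
container 2: place 3 m³, 2 m³ left
Final containers: [30,10] [30,5,3] [27] [25] [21].

5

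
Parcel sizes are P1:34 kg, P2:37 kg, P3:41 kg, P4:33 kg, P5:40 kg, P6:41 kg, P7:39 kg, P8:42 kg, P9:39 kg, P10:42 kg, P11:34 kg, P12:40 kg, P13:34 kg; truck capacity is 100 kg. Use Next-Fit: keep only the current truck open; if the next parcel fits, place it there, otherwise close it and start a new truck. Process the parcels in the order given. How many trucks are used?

truck 1: place P1 (34 kg), 66 kg left
truck 1: place P2 (37 kg), 29 kg left
truck 2: place P3 (41 kg), 59 kg left
truck 2: place P4 (33 kg), 26 kg left
truck 3: place P5 (40 kg), 60 kg left
truck 3: place P6 (41 kg), 19 kg left
truck 4: place P7 (39 kg), 61 kg left
truck 4: place P8 (42 kg), 19 kg left
truck 5: place P9 (39 kg), 61 kg left
truck 5: place P10 (42 kg), 19 kg left
truck 6: place P11 (34 kg), 66 kg left
truck 6: place P12 (40 kg), 26 kg left
truck 7: place P13 (34 kg), 66 kg left
Final trucks: [34,37] [41,33] [40,41] [39,42] [39,42] [34,40] [34].

7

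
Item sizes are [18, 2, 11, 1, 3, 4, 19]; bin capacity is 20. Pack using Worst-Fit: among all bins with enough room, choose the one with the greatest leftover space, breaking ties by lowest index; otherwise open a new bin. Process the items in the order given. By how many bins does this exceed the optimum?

Worst-Fit: [18,2] [11,1,3,4] [19] → 3 bins.
Total size 58; any packing needs at least ⌈58/20⌉ = 3 bins.
So 3 is already optimal.

0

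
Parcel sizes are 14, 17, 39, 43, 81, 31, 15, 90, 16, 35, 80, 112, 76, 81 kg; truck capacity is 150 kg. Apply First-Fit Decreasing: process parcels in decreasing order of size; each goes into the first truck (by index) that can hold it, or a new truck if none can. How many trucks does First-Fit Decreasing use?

Sorted descending: 112, 90, 81, 81, 80, 76, 43, 39, 35, 31, 17, 16, 15, 14.
truck 1: place 112 kg, 38 kg left
truck 2: place 90 kg, 60 kg left
truck 3: place 81 kg, 69 kg left
truck 4: place 81 kg, 69 kg left
truck 5: place 80 kg, 70 kg left
truck 6: place 76 kg, 74 kg left
truck 2: place 43 kg, 17 kg left
truck 3: place 39 kg, 30 kg left
truck 1: place 35 kg, 3 kg left
truck 4: place 31 kg, 38 kg left
truck 2: place 17 kg, 0 kg left
truck 3: place 16 kg, 14 kg left
truck 4: place 15 kg, 23 kg left
truck 3: place 14 kg, 0 kg left
Final trucks: [112,35] [90,43,17] [81,39,16,14] [81,31,15] [80] [76].

6 trucks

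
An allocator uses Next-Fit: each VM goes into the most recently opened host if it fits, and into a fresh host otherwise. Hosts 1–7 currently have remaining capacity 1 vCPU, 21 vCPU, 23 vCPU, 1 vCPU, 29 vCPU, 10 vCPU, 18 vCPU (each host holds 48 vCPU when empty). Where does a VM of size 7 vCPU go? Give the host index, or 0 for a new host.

7

Next-Fit only looks at host 7, which has 18 vCPU free.
7 vCPU fits there.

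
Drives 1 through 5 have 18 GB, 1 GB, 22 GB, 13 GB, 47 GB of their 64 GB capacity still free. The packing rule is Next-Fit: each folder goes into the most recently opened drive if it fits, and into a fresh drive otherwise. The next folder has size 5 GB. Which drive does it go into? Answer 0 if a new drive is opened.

5

Next-Fit only looks at drive 5, which has 47 GB free.
5 GB fits there.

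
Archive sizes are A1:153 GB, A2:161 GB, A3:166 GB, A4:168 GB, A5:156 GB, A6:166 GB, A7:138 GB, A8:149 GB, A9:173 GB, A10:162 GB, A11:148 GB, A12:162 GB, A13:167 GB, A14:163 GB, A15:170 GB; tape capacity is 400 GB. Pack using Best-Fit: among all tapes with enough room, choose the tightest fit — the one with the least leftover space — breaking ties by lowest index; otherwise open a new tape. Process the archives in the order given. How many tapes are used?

Put A1 (153 GB) in tape 1; 247 GB remain.
Put A2 (161 GB) in tape 1; 86 GB remain.
Put A3 (166 GB) in tape 2; 234 GB remain.
Put A4 (168 GB) in tape 2; 66 GB remain.
Put A5 (156 GB) in tape 3; 244 GB remain.
Put A6 (166 GB) in tape 3; 78 GB remain.
Put A7 (138 GB) in tape 4; 262 GB remain.
Put A8 (149 GB) in tape 4; 113 GB remain.
Put A9 (173 GB) in tape 5; 227 GB remain.
Put A10 (162 GB) in tape 5; 65 GB remain.
Put A11 (148 GB) in tape 6; 252 GB remain.
Put A12 (162 GB) in tape 6; 90 GB remain.
Put A13 (167 GB) in tape 7; 233 GB remain.
Put A14 (163 GB) in tape 7; 70 GB remain.
Put A15 (170 GB) in tape 8; 230 GB remain.

8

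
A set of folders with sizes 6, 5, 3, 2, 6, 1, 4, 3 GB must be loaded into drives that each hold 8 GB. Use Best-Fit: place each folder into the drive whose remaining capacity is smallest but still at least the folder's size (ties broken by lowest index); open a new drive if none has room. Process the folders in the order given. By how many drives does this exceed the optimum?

0

Best-Fit: [6,2] [5,3] [6,1] [4,3] → 4 drives.
Total size 30 GB; any packing needs at least ⌈30/8⌉ = 4 drives.
So 4 is already optimal.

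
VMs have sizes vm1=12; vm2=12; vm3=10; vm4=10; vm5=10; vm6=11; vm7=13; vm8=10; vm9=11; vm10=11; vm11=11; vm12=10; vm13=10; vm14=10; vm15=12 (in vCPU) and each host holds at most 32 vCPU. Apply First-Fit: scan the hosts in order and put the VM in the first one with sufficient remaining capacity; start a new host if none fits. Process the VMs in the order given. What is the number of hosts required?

Put vm1 (12 vCPU) in host 1; 20 vCPU remain.
Put vm2 (12 vCPU) in host 1; 8 vCPU remain.
Put vm3 (10 vCPU) in host 2; 22 vCPU remain.
Put vm4 (10 vCPU) in host 2; 12 vCPU remain.
Put vm5 (10 vCPU) in host 2; 2 vCPU remain.
Put vm6 (11 vCPU) in host 3; 21 vCPU remain.
Put vm7 (13 vCPU) in host 3; 8 vCPU remain.
Put vm8 (10 vCPU) in host 4; 22 vCPU remain.
Put vm9 (11 vCPU) in host 4; 11 vCPU remain.
Put vm10 (11 vCPU) in host 4; 0 vCPU remain.
Put vm11 (11 vCPU) in host 5; 21 vCPU remain.
Put vm12 (10 vCPU) in host 5; 11 vCPU remain.
Put vm13 (10 vCPU) in host 5; 1 vCPU remain.
Put vm14 (10 vCPU) in host 6; 22 vCPU remain.
Put vm15 (12 vCPU) in host 6; 10 vCPU remain.

6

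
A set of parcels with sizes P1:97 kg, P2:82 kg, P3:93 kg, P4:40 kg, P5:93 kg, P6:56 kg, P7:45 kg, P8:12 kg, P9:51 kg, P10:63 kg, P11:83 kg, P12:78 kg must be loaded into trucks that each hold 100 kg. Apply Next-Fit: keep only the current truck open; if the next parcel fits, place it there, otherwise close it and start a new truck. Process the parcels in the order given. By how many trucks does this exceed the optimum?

2

Next-Fit: [97] [82] [93] [40] [93] [56] [45,12] [51] [63] [83] [78] → 11 trucks.
9 parcels exceed 50 kg (half the capacity), and no two of those can share a truck, so at least 9 trucks are needed.
An optimal packing achieves that bound: [97] [93] [93] [83,12] [82] [78] [63] [56,40] [51,45] → 9 trucks.
Excess: 11 − 9 = 2.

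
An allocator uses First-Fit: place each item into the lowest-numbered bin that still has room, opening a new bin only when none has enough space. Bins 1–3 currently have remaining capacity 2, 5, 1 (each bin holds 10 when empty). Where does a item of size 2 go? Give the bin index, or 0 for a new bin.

1

Bins with room: bin 1 (2), bin 2 (5).
The first with room is bin 1.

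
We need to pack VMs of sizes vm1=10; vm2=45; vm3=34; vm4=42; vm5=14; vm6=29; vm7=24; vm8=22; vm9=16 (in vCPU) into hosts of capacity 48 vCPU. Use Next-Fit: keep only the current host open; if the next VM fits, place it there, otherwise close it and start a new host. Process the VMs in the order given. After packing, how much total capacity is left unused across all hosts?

100

vm1 (10 vCPU) → host 1 (remaining 38 vCPU)
vm2 (45 vCPU) → host 2 (remaining 3 vCPU)
vm3 (34 vCPU) → host 3 (remaining 14 vCPU)
vm4 (42 vCPU) → host 4 (remaining 6 vCPU)
vm5 (14 vCPU) → host 5 (remaining 34 vCPU)
vm6 (29 vCPU) → host 5 (remaining 5 vCPU)
vm7 (24 vCPU) → host 6 (remaining 24 vCPU)
vm8 (22 vCPU) → host 6 (remaining 2 vCPU)
vm9 (16 vCPU) → host 7 (remaining 32 vCPU)
7 hosts × 48 vCPU = 336 vCPU; used 236 vCPU; unused 100 vCPU.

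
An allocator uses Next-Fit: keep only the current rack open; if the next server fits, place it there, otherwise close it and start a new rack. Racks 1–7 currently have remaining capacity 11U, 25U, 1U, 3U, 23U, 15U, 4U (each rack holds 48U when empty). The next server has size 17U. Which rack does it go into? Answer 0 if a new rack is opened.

Next-Fit only looks at rack 7, which has 4U free.
17U does not fit, so a new rack is opened.

0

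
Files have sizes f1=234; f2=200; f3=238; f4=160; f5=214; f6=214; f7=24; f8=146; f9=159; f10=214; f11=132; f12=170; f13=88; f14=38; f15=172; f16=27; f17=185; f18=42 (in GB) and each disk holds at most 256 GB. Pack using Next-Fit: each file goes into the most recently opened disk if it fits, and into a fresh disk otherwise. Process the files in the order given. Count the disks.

14

Put f1 (234 GB) in disk 1; 22 GB remain.
Put f2 (200 GB) in disk 2; 56 GB remain.
Put f3 (238 GB) in disk 3; 18 GB remain.
Put f4 (160 GB) in disk 4; 96 GB remain.
Put f5 (214 GB) in disk 5; 42 GB remain.
Put f6 (214 GB) in disk 6; 42 GB remain.
Put f7 (24 GB) in disk 6; 18 GB remain.
Put f8 (146 GB) in disk 7; 110 GB remain.
Put f9 (159 GB) in disk 8; 97 GB remain.
Put f10 (214 GB) in disk 9; 42 GB remain.
Put f11 (132 GB) in disk 10; 124 GB remain.
Put f12 (170 GB) in disk 11; 86 GB remain.
Put f13 (88 GB) in disk 12; 168 GB remain.
Put f14 (38 GB) in disk 12; 130 GB remain.
Put f15 (172 GB) in disk 13; 84 GB remain.
Put f16 (27 GB) in disk 13; 57 GB remain.
Put f17 (185 GB) in disk 14; 71 GB remain.
Put f18 (42 GB) in disk 14; 29 GB remain.
Final disks: [234] [200] [238] [160] [214] [214,24] [146] [159] [214] [132] [170] [88,38] [172,27] [185,42].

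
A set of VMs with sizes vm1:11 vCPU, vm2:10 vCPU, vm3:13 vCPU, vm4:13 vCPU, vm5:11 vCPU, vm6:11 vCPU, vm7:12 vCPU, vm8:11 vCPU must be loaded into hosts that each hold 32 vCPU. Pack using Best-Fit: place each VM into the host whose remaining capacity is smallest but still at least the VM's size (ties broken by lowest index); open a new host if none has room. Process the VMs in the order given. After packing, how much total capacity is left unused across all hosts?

host 1: place vm1 (11 vCPU), 21 vCPU left
host 1: place vm2 (10 vCPU), 11 vCPU left
host 2: place vm3 (13 vCPU), 19 vCPU left
host 2: place vm4 (13 vCPU), 6 vCPU left
host 1: place vm5 (11 vCPU), 0 vCPU left
host 3: place vm6 (11 vCPU), 21 vCPU left
host 3: place vm7 (12 vCPU), 9 vCPU left
host 4: place vm8 (11 vCPU), 21 vCPU left
4 hosts × 32 vCPU = 128 vCPU; used 92 vCPU; unused 36 vCPU.

36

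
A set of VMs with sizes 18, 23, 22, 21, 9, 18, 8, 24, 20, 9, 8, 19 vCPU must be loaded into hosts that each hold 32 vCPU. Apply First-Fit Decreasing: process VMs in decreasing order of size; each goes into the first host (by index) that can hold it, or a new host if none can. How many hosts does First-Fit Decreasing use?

8 hosts

Sorted descending: 24, 23, 22, 21, 20, 19, 18, 18, 9, 9, 8, 8.
host 1: place 24 vCPU, 8 vCPU left
host 2: place 23 vCPU, 9 vCPU left
host 3: place 22 vCPU, 10 vCPU left
host 4: place 21 vCPU, 11 vCPU left
host 5: place 20 vCPU, 12 vCPU left
host 6: place 19 vCPU, 13 vCPU left
host 7: place 18 vCPU, 14 vCPU left
host 8: place 18 vCPU, 14 vCPU left
host 2: place 9 vCPU, 0 vCPU left
host 3: place 9 vCPU, 1 vCPU left
host 1: place 8 vCPU, 0 vCPU left
host 4: place 8 vCPU, 3 vCPU left
Final hosts: [24,8] [23,9] [22,9] [21,8] [20] [19] [18] [18].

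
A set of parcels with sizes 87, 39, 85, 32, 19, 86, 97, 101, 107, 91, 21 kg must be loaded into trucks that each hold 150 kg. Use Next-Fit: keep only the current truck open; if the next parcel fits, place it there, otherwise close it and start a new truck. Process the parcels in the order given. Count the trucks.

87 kg → truck 1 (remaining 63 kg)
39 kg → truck 1 (remaining 24 kg)
85 kg → truck 2 (remaining 65 kg)
32 kg → truck 2 (remaining 33 kg)
19 kg → truck 2 (remaining 14 kg)
86 kg → truck 3 (remaining 64 kg)
97 kg → truck 4 (remaining 53 kg)
101 kg → truck 5 (remaining 49 kg)
107 kg → truck 6 (remaining 43 kg)
91 kg → truck 7 (remaining 59 kg)
21 kg → truck 7 (remaining 38 kg)
Final trucks: [87,39] [85,32,19] [86] [97] [101] [107] [91,21].

7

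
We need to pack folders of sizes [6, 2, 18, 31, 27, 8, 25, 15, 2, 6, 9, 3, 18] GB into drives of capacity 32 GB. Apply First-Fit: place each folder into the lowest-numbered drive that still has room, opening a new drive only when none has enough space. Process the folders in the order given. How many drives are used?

6

6 GB → drive 1 (remaining 26 GB)
2 GB → drive 1 (remaining 24 GB)
18 GB → drive 1 (remaining 6 GB)
31 GB → drive 2 (remaining 1 GB)
27 GB → drive 3 (remaining 5 GB)
8 GB → drive 4 (remaining 24 GB)
25 GB → drive 5 (remaining 7 GB)
15 GB → drive 4 (remaining 9 GB)
2 GB → drive 1 (remaining 4 GB)
6 GB → drive 4 (remaining 3 GB)
9 GB → drive 6 (remaining 23 GB)
3 GB → drive 1 (remaining 1 GB)
18 GB → drive 6 (remaining 5 GB)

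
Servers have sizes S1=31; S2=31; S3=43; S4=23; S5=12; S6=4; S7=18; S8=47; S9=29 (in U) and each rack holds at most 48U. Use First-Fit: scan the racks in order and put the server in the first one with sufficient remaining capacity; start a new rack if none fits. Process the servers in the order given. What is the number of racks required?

6

Put S1 (31U) in rack 1; 17U remain.
Put S2 (31U) in rack 2; 17U remain.
Put S3 (43U) in rack 3; 5U remain.
Put S4 (23U) in rack 4; 25U remain.
Put S5 (12U) in rack 1; 5U remain.
Put S6 (4U) in rack 1; 1U remain.
Put S7 (18U) in rack 4; 7U remain.
Put S8 (47U) in rack 5; 1U remain.
Put S9 (29U) in rack 6; 19U remain.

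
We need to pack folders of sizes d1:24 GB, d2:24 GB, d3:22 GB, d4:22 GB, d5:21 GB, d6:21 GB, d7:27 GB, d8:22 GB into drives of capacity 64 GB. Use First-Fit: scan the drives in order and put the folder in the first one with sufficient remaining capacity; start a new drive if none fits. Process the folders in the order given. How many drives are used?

4

drive 1: place d1 (24 GB), 40 GB left
drive 1: place d2 (24 GB), 16 GB left
drive 2: place d3 (22 GB), 42 GB left
drive 2: place d4 (22 GB), 20 GB left
drive 3: place d5 (21 GB), 43 GB left
drive 3: place d6 (21 GB), 22 GB left
drive 4: place d7 (27 GB), 37 GB left
drive 3: place d8 (22 GB), 0 GB left
Final drives: [24,24] [22,22] [21,21,22] [27].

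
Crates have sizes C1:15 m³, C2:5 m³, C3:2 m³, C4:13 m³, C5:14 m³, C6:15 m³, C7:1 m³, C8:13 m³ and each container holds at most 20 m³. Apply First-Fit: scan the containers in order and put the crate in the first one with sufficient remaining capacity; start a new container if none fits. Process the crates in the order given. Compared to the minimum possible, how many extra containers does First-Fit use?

First-Fit: [15,5] [2,13,1] [14] [15] [13] → 5 containers.
5 crates exceed 10 m³ (half the capacity), and no two of those can share a container, so at least 5 containers are needed.
So 5 is already optimal.

0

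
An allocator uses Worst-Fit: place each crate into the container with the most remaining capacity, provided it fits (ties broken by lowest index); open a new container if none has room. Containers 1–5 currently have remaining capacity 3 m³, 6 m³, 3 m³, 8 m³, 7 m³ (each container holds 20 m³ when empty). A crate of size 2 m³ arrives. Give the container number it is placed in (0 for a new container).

4

Containers with room: container 1 (3 m³), container 2 (6 m³), container 3 (3 m³), container 4 (8 m³), container 5 (7 m³).
Most room is container 4 with 8 m³ free.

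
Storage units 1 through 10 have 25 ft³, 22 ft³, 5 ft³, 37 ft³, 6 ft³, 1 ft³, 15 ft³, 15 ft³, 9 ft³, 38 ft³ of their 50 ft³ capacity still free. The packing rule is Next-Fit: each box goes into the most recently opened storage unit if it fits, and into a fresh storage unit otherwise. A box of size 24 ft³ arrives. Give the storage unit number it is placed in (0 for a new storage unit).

10

Next-Fit only looks at storage unit 10, which has 38 ft³ free.
24 ft³ fits there.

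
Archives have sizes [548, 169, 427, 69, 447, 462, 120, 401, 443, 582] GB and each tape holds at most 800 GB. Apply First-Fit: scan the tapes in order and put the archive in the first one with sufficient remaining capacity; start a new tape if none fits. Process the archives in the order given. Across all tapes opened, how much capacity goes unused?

1932

Put 548 GB in tape 1; 252 GB remain.
Put 169 GB in tape 1; 83 GB remain.
Put 427 GB in tape 2; 373 GB remain.
Put 69 GB in tape 1; 14 GB remain.
Put 447 GB in tape 3; 353 GB remain.
Put 462 GB in tape 4; 338 GB remain.
Put 120 GB in tape 2; 253 GB remain.
Put 401 GB in tape 5; 399 GB remain.
Put 443 GB in tape 6; 357 GB remain.
Put 582 GB in tape 7; 218 GB remain.
7 tapes × 800 GB = 5600 GB; used 3668 GB; unused 1932 GB.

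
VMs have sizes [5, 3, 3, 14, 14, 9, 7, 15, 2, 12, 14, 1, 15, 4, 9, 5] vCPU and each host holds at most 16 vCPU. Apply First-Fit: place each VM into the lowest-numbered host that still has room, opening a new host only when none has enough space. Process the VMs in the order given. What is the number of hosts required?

9

host 1: place 5 vCPU, 11 vCPU left
host 1: place 3 vCPU, 8 vCPU left
host 1: place 3 vCPU, 5 vCPU left
host 2: place 14 vCPU, 2 vCPU left
host 3: place 14 vCPU, 2 vCPU left
host 4: place 9 vCPU, 7 vCPU left
host 4: place 7 vCPU, 0 vCPU left
host 5: place 15 vCPU, 1 vCPU left
host 1: place 2 vCPU, 3 vCPU left
host 6: place 12 vCPU, 4 vCPU left
host 7: place 14 vCPU, 2 vCPU left
host 1: place 1 vCPU, 2 vCPU left
host 8: place 15 vCPU, 1 vCPU left
host 6: place 4 vCPU, 0 vCPU left
host 9: place 9 vCPU, 7 vCPU left
host 9: place 5 vCPU, 2 vCPU left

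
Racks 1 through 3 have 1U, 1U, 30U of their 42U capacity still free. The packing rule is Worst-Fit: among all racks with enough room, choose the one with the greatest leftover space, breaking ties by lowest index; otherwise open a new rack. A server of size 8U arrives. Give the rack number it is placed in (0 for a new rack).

3

Racks with room: rack 3 (30U).
Most room is rack 3 with 30U free.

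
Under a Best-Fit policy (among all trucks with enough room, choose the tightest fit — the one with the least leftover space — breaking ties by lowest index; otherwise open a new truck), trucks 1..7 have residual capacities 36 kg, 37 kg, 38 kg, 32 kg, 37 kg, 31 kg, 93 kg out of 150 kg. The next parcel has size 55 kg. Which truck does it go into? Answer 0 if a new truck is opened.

7

Trucks with room: truck 7 (93 kg).
Tightest fit is truck 7 with 93 kg free.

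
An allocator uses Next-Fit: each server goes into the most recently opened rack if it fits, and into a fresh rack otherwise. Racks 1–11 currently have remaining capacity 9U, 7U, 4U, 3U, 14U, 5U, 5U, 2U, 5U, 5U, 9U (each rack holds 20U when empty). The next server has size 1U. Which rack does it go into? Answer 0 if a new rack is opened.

11

Next-Fit only looks at rack 11, which has 9U free.
1U fits there.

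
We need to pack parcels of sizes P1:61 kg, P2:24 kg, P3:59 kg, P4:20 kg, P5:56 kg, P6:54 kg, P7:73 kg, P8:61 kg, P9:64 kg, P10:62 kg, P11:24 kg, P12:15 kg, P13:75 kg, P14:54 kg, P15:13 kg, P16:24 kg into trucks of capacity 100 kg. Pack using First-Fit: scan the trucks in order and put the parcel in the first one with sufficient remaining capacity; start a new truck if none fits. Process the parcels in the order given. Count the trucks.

10

truck 1: place P1 (61 kg), 39 kg left
truck 1: place P2 (24 kg), 15 kg left
truck 2: place P3 (59 kg), 41 kg left
truck 2: place P4 (20 kg), 21 kg left
truck 3: place P5 (56 kg), 44 kg left
truck 4: place P6 (54 kg), 46 kg left
truck 5: place P7 (73 kg), 27 kg left
truck 6: place P8 (61 kg), 39 kg left
truck 7: place P9 (64 kg), 36 kg left
truck 8: place P10 (62 kg), 38 kg left
truck 3: place P11 (24 kg), 20 kg left
truck 1: place P12 (15 kg), 0 kg left
truck 9: place P13 (75 kg), 25 kg left
truck 10: place P14 (54 kg), 46 kg left
truck 2: place P15 (13 kg), 8 kg left
truck 4: place P16 (24 kg), 22 kg left
Final trucks: [61,24,15] [59,20,13] [56,24] [54,24] [73] [61] [64] [62] [75] [54].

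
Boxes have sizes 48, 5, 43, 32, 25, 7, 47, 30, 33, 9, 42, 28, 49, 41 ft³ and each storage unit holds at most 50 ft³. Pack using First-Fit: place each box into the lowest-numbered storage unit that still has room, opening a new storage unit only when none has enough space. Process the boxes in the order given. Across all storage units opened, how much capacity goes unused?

111

storage unit 1: place 48 ft³, 2 ft³ left
storage unit 2: place 5 ft³, 45 ft³ left
storage unit 2: place 43 ft³, 2 ft³ left
storage unit 3: place 32 ft³, 18 ft³ left
storage unit 4: place 25 ft³, 25 ft³ left
storage unit 3: place 7 ft³, 11 ft³ left
storage unit 5: place 47 ft³, 3 ft³ left
storage unit 6: place 30 ft³, 20 ft³ left
storage unit 7: place 33 ft³, 17 ft³ left
storage unit 3: place 9 ft³, 2 ft³ left
storage unit 8: place 42 ft³, 8 ft³ left
storage unit 9: place 28 ft³, 22 ft³ left
storage unit 10: place 49 ft³, 1 ft³ left
storage unit 11: place 41 ft³, 9 ft³ left
11 storage units × 50 ft³ = 550 ft³; used 439 ft³; unused 111 ft³.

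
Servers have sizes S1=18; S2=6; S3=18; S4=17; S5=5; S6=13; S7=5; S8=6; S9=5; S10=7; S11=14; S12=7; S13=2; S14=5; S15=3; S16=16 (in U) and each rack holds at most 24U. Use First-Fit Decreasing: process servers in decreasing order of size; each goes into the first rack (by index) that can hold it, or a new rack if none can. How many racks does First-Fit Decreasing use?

7 racks

Sorted descending: 18, 18, 17, 16, 14, 13, 7, 7, 6, 6, 5, 5, 5, 5, 3, 2.
rack 1: place 18U, 6U left
rack 2: place 18U, 6U left
rack 3: place 17U, 7U left
rack 4: place 16U, 8U left
rack 5: place 14U, 10U left
rack 6: place 13U, 11U left
rack 3: place 7U, 0U left
rack 4: place 7U, 1U left
rack 1: place 6U, 0U left
rack 2: place 6U, 0U left
rack 5: place 5U, 5U left
rack 5: place 5U, 0U left
rack 6: place 5U, 6U left
rack 6: place 5U, 1U left
rack 7: place 3U, 21U left
rack 7: place 2U, 19U left
Final racks: [18,6] [18,6] [17,7] [16,7] [14,5,5] [13,5,5] [3,2].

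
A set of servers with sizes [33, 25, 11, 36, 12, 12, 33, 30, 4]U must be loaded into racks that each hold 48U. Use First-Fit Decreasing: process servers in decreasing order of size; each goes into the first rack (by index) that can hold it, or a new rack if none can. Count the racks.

Sorted descending: 36, 33, 33, 30, 25, 12, 12, 11, 4.
36U → rack 1 (remaining 12U)
33U → rack 2 (remaining 15U)
33U → rack 3 (remaining 15U)
30U → rack 4 (remaining 18U)
25U → rack 5 (remaining 23U)
12U → rack 1 (remaining 0U)
12U → rack 2 (remaining 3U)
11U → rack 3 (remaining 4U)
4U → rack 3 (remaining 0U)

5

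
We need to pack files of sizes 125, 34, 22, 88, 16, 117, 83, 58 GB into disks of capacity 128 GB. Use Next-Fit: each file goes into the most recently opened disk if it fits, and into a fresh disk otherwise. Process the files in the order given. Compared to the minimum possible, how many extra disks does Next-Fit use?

1

Next-Fit: [125] [34,22] [88,16] [117] [83] [58] → 6 disks.
Total size 543 GB; any packing needs at least ⌈543/128⌉ = 5 disks.
An optimal packing achieves that bound: [125] [117] [88,34] [83,22,16] [58] → 5 disks.
Excess: 6 − 5 = 1.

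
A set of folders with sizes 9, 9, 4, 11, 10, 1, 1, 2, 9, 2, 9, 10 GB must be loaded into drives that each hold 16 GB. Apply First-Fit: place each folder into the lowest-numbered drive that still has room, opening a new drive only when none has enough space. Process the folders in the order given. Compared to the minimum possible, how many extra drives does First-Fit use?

0

First-Fit: [9,4,1,1] [9,2,2] [11] [10] [9] [9] [10] → 7 drives.
7 folders exceed 8 GB (half the capacity), and no two of those can share a drive, so at least 7 drives are needed.
So 7 is already optimal.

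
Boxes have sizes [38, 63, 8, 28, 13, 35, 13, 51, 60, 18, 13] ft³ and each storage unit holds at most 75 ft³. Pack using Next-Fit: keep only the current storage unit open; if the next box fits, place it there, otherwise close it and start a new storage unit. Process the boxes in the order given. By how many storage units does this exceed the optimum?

Next-Fit: [38] [63,8] [28,13] [35,13] [51] [60] [18,13] → 7 storage units.
Total size 340 ft³; any packing needs at least ⌈340/75⌉ = 5 storage units.
An optimal packing achieves that bound: [63,8] [60,13] [51,18] [38,35] [28,13,13] → 5 storage units.
Excess: 7 − 5 = 2.

2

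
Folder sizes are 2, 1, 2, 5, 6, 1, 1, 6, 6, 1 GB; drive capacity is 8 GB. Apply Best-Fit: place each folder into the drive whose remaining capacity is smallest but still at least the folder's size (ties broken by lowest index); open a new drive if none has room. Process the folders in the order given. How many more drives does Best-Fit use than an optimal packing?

1

Best-Fit: [2,1,2] [5] [6,1,1] [6,1] [6] → 5 drives.
Total size 31 GB; any packing needs at least ⌈31/8⌉ = 4 drives.
An optimal packing achieves that bound: [6,2] [6,2] [6,1,1] [5,1,1] → 4 drives.
Excess: 5 − 4 = 1.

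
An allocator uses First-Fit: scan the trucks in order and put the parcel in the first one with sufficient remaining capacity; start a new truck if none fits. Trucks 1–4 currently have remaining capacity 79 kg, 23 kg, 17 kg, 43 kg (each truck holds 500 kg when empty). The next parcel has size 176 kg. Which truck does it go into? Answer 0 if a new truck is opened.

0

No truck has ≥ 176 kg free, so a new truck is opened.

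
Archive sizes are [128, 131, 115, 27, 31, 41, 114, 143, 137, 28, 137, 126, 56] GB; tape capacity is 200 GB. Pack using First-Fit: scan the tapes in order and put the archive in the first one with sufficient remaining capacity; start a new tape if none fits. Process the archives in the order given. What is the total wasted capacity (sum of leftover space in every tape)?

386

Put 128 GB in tape 1; 72 GB remain.
Put 131 GB in tape 2; 69 GB remain.
Put 115 GB in tape 3; 85 GB remain.
Put 27 GB in tape 1; 45 GB remain.
Put 31 GB in tape 1; 14 GB remain.
Put 41 GB in tape 2; 28 GB remain.
Put 114 GB in tape 4; 86 GB remain.
Put 143 GB in tape 5; 57 GB remain.
Put 137 GB in tape 6; 63 GB remain.
Put 28 GB in tape 2; 0 GB remain.
Put 137 GB in tape 7; 63 GB remain.
Put 126 GB in tape 8; 74 GB remain.
Put 56 GB in tape 3; 29 GB remain.
8 tapes × 200 GB = 1600 GB; used 1214 GB; unused 386 GB.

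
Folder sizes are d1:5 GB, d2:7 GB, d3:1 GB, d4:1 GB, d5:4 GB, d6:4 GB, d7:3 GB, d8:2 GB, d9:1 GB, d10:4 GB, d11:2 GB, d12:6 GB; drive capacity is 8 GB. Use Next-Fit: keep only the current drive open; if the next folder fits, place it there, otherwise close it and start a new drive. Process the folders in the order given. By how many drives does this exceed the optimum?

Next-Fit: [5] [7,1] [1,4] [4,3] [2,1,4] [2,6] → 6 drives.
Total size 40 GB; any packing needs at least ⌈40/8⌉ = 5 drives.
An optimal packing achieves that bound: [7,1] [6,2] [5,3] [4,4] [4,2,1,1] → 5 drives.
Excess: 6 − 5 = 1.

1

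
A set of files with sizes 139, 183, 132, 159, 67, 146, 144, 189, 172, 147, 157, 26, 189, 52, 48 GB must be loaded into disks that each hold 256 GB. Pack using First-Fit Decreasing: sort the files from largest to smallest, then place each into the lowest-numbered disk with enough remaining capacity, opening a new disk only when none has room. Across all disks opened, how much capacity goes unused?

Sorted descending: 189, 189, 183, 172, 159, 157, 147, 146, 144, 139, 132, 67, 52, 48, 26.
disk 1: place 189 GB, 67 GB left
disk 2: place 189 GB, 67 GB left
disk 3: place 183 GB, 73 GB left
disk 4: place 172 GB, 84 GB left
disk 5: place 159 GB, 97 GB left
disk 6: place 157 GB, 99 GB left
disk 7: place 147 GB, 109 GB left
disk 8: place 146 GB, 110 GB left
disk 9: place 144 GB, 112 GB left
disk 10: place 139 GB, 117 GB left
disk 11: place 132 GB, 124 GB left
disk 1: place 67 GB, 0 GB left
disk 2: place 52 GB, 15 GB left
disk 3: place 48 GB, 25 GB left
disk 4: place 26 GB, 58 GB left
11 disks × 256 GB = 2816 GB; used 1950 GB; unused 866 GB.

866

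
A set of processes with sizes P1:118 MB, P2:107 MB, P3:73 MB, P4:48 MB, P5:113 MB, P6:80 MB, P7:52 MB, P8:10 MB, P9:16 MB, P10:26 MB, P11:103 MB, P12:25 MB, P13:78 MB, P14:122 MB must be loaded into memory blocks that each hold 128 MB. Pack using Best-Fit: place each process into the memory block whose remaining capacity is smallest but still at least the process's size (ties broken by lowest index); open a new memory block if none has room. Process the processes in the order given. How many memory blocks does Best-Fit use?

9

Put P1 (118 MB) in memory block 1; 10 MB remain.
Put P2 (107 MB) in memory block 2; 21 MB remain.
Put P3 (73 MB) in memory block 3; 55 MB remain.
Put P4 (48 MB) in memory block 3; 7 MB remain.
Put P5 (113 MB) in memory block 4; 15 MB remain.
Put P6 (80 MB) in memory block 5; 48 MB remain.
Put P7 (52 MB) in memory block 6; 76 MB remain.
Put P8 (10 MB) in memory block 1; 0 MB remain.
Put P9 (16 MB) in memory block 2; 5 MB remain.
Put P10 (26 MB) in memory block 5; 22 MB remain.
Put P11 (103 MB) in memory block 7; 25 MB remain.
Put P12 (25 MB) in memory block 7; 0 MB remain.
Put P13 (78 MB) in memory block 8; 50 MB remain.
Put P14 (122 MB) in memory block 9; 6 MB remain.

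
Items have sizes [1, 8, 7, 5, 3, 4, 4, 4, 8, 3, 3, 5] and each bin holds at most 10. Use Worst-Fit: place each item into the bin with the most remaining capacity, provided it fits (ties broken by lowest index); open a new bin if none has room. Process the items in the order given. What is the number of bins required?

7 bins

Put 1 in bin 1; 9 remain.
Put 8 in bin 1; 1 remain.
Put 7 in bin 2; 3 remain.
Put 5 in bin 3; 5 remain.
Put 3 in bin 3; 2 remain.
Put 4 in bin 4; 6 remain.
Put 4 in bin 4; 2 remain.
Put 4 in bin 5; 6 remain.
Put 8 in bin 6; 2 remain.
Put 3 in bin 5; 3 remain.
Put 3 in bin 2; 0 remain.
Put 5 in bin 7; 5 remain.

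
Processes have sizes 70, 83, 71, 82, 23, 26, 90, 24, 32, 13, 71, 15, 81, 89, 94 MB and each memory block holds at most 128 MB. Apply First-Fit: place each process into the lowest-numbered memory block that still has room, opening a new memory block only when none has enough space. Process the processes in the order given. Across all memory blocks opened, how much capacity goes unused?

memory block 1: place 70 MB, 58 MB left
memory block 2: place 83 MB, 45 MB left
memory block 3: place 71 MB, 57 MB left
memory block 4: place 82 MB, 46 MB left
memory block 1: place 23 MB, 35 MB left
memory block 1: place 26 MB, 9 MB left
memory block 5: place 90 MB, 38 MB left
memory block 2: place 24 MB, 21 MB left
memory block 3: place 32 MB, 25 MB left
memory block 2: place 13 MB, 8 MB left
memory block 6: place 71 MB, 57 MB left
memory block 3: place 15 MB, 10 MB left
memory block 7: place 81 MB, 47 MB left
memory block 8: place 89 MB, 39 MB left
memory block 9: place 94 MB, 34 MB left
9 memory blocks × 128 MB = 1152 MB; used 864 MB; unused 288 MB.

288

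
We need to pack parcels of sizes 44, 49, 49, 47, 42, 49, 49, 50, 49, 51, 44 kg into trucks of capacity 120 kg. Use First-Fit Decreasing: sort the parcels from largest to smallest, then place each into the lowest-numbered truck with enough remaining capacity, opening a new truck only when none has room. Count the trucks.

6 trucks

Sorted descending: 51, 50, 49, 49, 49, 49, 49, 47, 44, 44, 42.
Put 51 kg in truck 1; 69 kg remain.
Put 50 kg in truck 1; 19 kg remain.
Put 49 kg in truck 2; 71 kg remain.
Put 49 kg in truck 2; 22 kg remain.
Put 49 kg in truck 3; 71 kg remain.
Put 49 kg in truck 3; 22 kg remain.
Put 49 kg in truck 4; 71 kg remain.
Put 47 kg in truck 4; 24 kg remain.
Put 44 kg in truck 5; 76 kg remain.
Put 44 kg in truck 5; 32 kg remain.
Put 42 kg in truck 6; 78 kg remain.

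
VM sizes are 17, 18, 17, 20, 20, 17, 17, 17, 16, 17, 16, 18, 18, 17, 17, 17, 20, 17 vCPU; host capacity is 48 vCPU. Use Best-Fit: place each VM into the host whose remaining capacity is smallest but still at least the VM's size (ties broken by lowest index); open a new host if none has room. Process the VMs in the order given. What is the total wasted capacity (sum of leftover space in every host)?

host 1: place 17 vCPU, 31 vCPU left
host 1: place 18 vCPU, 13 vCPU left
host 2: place 17 vCPU, 31 vCPU left
host 2: place 20 vCPU, 11 vCPU left
host 3: place 20 vCPU, 28 vCPU left
host 3: place 17 vCPU, 11 vCPU left
host 4: place 17 vCPU, 31 vCPU left
host 4: place 17 vCPU, 14 vCPU left
host 5: place 16 vCPU, 32 vCPU left
host 5: place 17 vCPU, 15 vCPU left
host 6: place 16 vCPU, 32 vCPU left
host 6: place 18 vCPU, 14 vCPU left
host 7: place 18 vCPU, 30 vCPU left
host 7: place 17 vCPU, 13 vCPU left
host 8: place 17 vCPU, 31 vCPU left
host 8: place 17 vCPU, 14 vCPU left
host 9: place 20 vCPU, 28 vCPU left
host 9: place 17 vCPU, 11 vCPU left
9 hosts × 48 vCPU = 432 vCPU; used 316 vCPU; unused 116 vCPU.

116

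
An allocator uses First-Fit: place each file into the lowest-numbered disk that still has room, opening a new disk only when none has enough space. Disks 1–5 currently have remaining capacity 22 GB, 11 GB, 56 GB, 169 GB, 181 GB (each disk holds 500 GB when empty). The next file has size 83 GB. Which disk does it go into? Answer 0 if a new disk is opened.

Disks with room: disk 4 (169 GB), disk 5 (181 GB).
The first with room is disk 4.

4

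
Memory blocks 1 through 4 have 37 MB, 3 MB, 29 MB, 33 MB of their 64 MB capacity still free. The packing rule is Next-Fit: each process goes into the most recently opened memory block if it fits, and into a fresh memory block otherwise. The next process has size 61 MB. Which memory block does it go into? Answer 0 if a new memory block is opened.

0

Next-Fit only looks at memory block 4, which has 33 MB free.
61 MB does not fit, so a new memory block is opened.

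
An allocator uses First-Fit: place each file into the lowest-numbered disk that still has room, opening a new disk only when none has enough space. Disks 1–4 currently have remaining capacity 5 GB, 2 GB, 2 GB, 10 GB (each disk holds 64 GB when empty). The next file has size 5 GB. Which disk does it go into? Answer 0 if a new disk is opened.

1

Disks with room: disk 1 (5 GB), disk 4 (10 GB).
The first with room is disk 1.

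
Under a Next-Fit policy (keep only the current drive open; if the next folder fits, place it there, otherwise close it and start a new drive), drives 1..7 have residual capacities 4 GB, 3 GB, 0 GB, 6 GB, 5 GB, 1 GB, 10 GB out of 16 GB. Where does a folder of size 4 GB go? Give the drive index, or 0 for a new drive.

7

Next-Fit only looks at drive 7, which has 10 GB free.
4 GB fits there.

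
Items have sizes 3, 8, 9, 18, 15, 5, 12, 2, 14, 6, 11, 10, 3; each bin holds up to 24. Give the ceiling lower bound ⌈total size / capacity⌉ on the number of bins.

5

Total size = 3 + 8 + 9 + 18 + 15 + 5 + 12 + 2 + 14 + 6 + 11 + 10 + 3 = 116.
⌈116 / 24⌉ = 5.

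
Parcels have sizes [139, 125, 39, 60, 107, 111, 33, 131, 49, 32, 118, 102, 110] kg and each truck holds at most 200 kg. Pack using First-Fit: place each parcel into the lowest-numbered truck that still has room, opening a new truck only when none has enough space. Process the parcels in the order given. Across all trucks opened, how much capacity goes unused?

444

139 kg → truck 1 (remaining 61 kg)
125 kg → truck 2 (remaining 75 kg)
39 kg → truck 1 (remaining 22 kg)
60 kg → truck 2 (remaining 15 kg)
107 kg → truck 3 (remaining 93 kg)
111 kg → truck 4 (remaining 89 kg)
33 kg → truck 3 (remaining 60 kg)
131 kg → truck 5 (remaining 69 kg)
49 kg → truck 3 (remaining 11 kg)
32 kg → truck 4 (remaining 57 kg)
118 kg → truck 6 (remaining 82 kg)
102 kg → truck 7 (remaining 98 kg)
110 kg → truck 8 (remaining 90 kg)
8 trucks × 200 kg = 1600 kg; used 1156 kg; unused 444 kg.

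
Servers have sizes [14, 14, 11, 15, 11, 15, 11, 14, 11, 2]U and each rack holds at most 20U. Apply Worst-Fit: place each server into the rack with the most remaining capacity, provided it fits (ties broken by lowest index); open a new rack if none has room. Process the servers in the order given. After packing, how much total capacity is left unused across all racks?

62

14U → rack 1 (remaining 6U)
14U → rack 2 (remaining 6U)
11U → rack 3 (remaining 9U)
15U → rack 4 (remaining 5U)
11U → rack 5 (remaining 9U)
15U → rack 6 (remaining 5U)
11U → rack 7 (remaining 9U)
14U → rack 8 (remaining 6U)
11U → rack 9 (remaining 9U)
2U → rack 3 (remaining 7U)
9 racks × 20U = 180U; used 118U; unused 62U.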